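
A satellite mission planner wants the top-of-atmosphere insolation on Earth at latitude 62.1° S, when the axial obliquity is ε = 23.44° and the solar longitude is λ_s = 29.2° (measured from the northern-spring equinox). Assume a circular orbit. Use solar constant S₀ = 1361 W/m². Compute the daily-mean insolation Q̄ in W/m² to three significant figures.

Solar declination: sin δ = sin ε · sin λ_s = sin 23.44° × sin 29.2° = 0.19406, so δ = +11.190°.
cos H₀ = −tan(-62.1°) tan(+11.190°) = 0.3736, H₀ = 1.1879 rad.
Bracket: H₀ sin φ sin δ + cos φ cos δ sin H₀ = 1.1879×-0.88377×0.19406 + 0.46793×0.98099×0.92758 = -0.203730 + 0.425791 = 0.222061.
Q̄ = (S₀/π) × [bracket] = (1361/π) × 0.222061 = 96.20 W/m².

Q̄ ≈ 96.2 W/m²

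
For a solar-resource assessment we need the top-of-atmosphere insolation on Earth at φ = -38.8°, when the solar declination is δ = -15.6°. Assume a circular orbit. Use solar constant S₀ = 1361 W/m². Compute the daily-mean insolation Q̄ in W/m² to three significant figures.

cos H₀ = −tan(-38.8°) tan(-15.600°) = -0.2245, H₀ = 1.7972 rad.
Bracket: H₀ sin φ sin δ + cos φ cos δ sin H₀ = 1.7972×-0.62660×-0.26892 + 0.77934×0.96316×0.97448 = 0.302838 + 0.731473 = 1.034311.
Q̄ = (S₀/π) × [bracket] = (1361/π) × 1.034311 = 448.1 W/m².

Q̄ ≈ 448 W/m²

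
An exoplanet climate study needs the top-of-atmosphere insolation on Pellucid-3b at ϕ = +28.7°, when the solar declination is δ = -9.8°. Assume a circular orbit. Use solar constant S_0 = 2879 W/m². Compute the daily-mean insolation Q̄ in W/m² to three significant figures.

Q̄ ≈ 678 W/m²

cos h₀ = −tan(+28.7°) tan(-9.800°) = 0.0946, h₀ = 1.4761 rad.
Bracket: h₀ sin ϕ sin δ + cos ϕ cos δ sin h₀ = 1.4761×0.48022×-0.17021 + 0.87715×0.98541×0.99552 = -0.120654 + 0.860480 = 0.739826.
Q̄ = (S_0/π) × [bracket] = (2879/π) × 0.739826 = 678.0 W/m².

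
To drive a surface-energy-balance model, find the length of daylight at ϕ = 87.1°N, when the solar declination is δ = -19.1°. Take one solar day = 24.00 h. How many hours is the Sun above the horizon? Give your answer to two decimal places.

cos h₀ = −tan ϕ · tan δ = 6.8357 ≥ 1, so the Sun never rises (polar night) and h₀ = 0.
Daylight = 2h₀/(2π) × 24.00 h = (0.0000/π) × 24.00 = 0.00 h.

0.00 h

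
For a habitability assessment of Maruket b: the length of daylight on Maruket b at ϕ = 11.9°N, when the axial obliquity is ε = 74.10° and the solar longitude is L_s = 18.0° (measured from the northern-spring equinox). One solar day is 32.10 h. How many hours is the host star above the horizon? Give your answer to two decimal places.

Solar declination: sin δ = sin ε · sin L_s = sin 74.10° × sin 18.0° = 0.29719, so δ = +17.289°.
cos h₀ = −tan ϕ · tan δ = −tan(+11.9°) × tan(+17.289°) = -0.0656, so h₀ = 1.6364 rad = 93.76°.
Daylight = 2h₀/(2π) × 32.10 h = (1.6364/π) × 32.10 = 16.72 h.

16.72 h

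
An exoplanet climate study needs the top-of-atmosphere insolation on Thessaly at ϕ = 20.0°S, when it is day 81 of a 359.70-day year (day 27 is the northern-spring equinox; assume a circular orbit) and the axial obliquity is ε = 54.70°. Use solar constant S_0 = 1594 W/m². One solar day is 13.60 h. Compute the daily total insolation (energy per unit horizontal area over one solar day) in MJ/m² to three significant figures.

9.61 MJ/m²

Solar longitude: L_s = 360° × (81 − 27)/359.70 = 54.045°.
sin δ = sin 54.70° × sin 54.045° = 0.66065, so δ = +41.349°.
cos h₀ = −tan(-20.0°) tan(+41.349°) = 0.3203, h₀ = 1.2447 rad.
Bracket: h₀ sin ϕ sin δ + cos ϕ cos δ sin h₀ = 1.2447×-0.34202×0.66065 + 0.93969×0.75070×0.94731 = -0.281247 + 0.668256 = 0.387009.
Q̄ = (S_0/π) × [bracket] = (1594/π) × 0.387009 = 196.36 W/m².
Daily total = Q̄ × 13.60 h × 3600 s/h = 196.36 × 13.60 × 3600 / 10⁶ = 9.614 MJ/m².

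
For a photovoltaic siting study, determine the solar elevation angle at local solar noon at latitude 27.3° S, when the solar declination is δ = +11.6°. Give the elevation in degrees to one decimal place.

At local noon the hour angle is zero, so the zenith angle equals |φ − δ| = |-27.3° − (+11.600°)| = 38.900°.
Elevation = 90° − 38.900° = 51.1°.

51.1°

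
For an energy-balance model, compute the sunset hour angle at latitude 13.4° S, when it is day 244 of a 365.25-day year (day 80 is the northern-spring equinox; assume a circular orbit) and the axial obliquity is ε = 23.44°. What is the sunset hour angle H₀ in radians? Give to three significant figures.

Solar longitude: λ_s = 360° × (244 − 80)/365.25 = 161.643°.
sin δ = sin 23.44° × sin 161.643° = 0.12528, so δ = +7.197°.
cos H₀ = −tan φ · tan δ = −tan(-13.4°) × tan(+7.197°) = 0.0301, so H₀ = 1.5407 rad = 88.28°.

H₀ = 1.54 rad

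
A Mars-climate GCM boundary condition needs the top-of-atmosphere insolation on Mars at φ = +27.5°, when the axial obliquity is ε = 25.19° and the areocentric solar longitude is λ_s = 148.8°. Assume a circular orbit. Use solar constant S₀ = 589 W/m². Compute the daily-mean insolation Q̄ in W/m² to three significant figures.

Q̄ ≈ 193 W/m²

sin δ = sin 25.19° × sin 148.8° = 0.22048, so δ = +12.737°.
cos H₀ = −tan(+27.5°) tan(+12.737°) = -0.1177, H₀ = 1.6887 rad.
Bracket: H₀ sin φ sin δ + cos φ cos δ sin H₀ = 1.6887×0.46175×0.22048 + 0.88701×0.97539×0.99305 = 0.171921 + 0.859168 = 1.031089.
Q̄ = (S₀/π) × [bracket] = (589/π) × 1.031089 = 193.3 W/m².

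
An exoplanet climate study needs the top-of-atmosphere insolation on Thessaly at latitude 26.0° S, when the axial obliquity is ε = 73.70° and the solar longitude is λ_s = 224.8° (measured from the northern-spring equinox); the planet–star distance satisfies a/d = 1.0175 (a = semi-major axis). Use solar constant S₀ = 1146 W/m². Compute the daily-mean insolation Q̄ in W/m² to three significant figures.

Solar declination: sin δ = sin ε · sin λ_s = sin 73.70° × sin 224.8° = -0.67631, so δ = -42.556°.
cos H₀ = −tan(-26.0°) tan(-42.556°) = -0.4478, H₀ = 2.0351 rad.
Bracket: H₀ sin φ sin δ + cos φ cos δ sin H₀ = 2.0351×-0.43837×-0.67631 + 0.89879×0.73662×0.89413 = 0.603354 + 0.591974 = 1.195328.
Inverse-square distance factor (a/d)² = 1.0175² = 1.035306.
Q̄ = (S₀/π) × 1.035306 × [bracket] = (1146/π) × 1.035306 × 1.195328 = 451.4 W/m².

Q̄ ≈ 451 W/m²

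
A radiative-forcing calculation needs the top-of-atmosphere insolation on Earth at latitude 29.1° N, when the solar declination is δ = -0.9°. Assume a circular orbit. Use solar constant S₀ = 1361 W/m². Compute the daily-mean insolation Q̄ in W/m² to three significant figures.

cos H₀ = −tan(+29.1°) tan(-0.900°) = 0.0087, H₀ = 1.5621 rad.
Bracket: H₀ sin φ sin δ + cos φ cos δ sin H₀ = 1.5621×0.48634×-0.01571 + 0.87377×0.99988×0.99996 = -0.011935 + 0.873630 = 0.861695.
Q̄ = (S₀/π) × [bracket] = (1361/π) × 0.861695 = 373.3 W/m².

Q̄ ≈ 373 W/m²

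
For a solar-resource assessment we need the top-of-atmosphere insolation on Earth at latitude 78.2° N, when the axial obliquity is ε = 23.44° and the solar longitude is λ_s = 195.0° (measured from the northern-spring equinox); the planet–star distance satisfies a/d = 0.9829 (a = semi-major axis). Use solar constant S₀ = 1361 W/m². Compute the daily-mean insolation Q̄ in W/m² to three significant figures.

Solar declination: sin δ = sin ε · sin λ_s = sin 23.44° × sin 195.0° = -0.10296, so δ = -5.909°.
cos H₀ = −tan(+78.2°) tan(-5.909°) = 0.4955, H₀ = 1.0524 rad.
Bracket: H₀ sin φ sin δ + cos φ cos δ sin H₀ = 1.0524×0.97887×-0.10296 + 0.20450×0.99469×0.86864 = -0.106066 + 0.176694 = 0.070628.
Inverse-square distance factor (a/d)² = 0.9829² = 0.966092.
Q̄ = (S₀/π) × 0.966092 × [bracket] = (1361/π) × 0.966092 × 0.070628 = 29.56 W/m².

Q̄ ≈ 29.6 W/m²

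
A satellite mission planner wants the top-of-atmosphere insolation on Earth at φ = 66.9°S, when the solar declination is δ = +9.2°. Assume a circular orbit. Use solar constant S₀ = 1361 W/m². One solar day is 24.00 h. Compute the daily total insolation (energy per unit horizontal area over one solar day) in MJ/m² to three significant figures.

6.91 MJ/m²

cos H₀ = −tan(-66.9°) tan(+9.200°) = 0.3797, H₀ = 1.1813 rad.
Bracket: H₀ sin φ sin δ + cos φ cos δ sin H₀ = 1.1813×-0.91982×0.15988 + 0.39234×0.98714×0.92510 = -0.173723 + 0.358286 = 0.184563.
Q̄ = (S₀/π) × [bracket] = (1361/π) × 0.184563 = 79.956 W/m².
Daily total = Q̄ × 24.00 h × 3600 s/h = 79.956 × 24.00 × 3600 / 10⁶ = 6.908 MJ/m².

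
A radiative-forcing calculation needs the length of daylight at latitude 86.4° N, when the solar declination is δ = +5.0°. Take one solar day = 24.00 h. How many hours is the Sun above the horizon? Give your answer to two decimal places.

24.00 h

Sunrise equation: cos H₀ = −tan φ · tan δ = -1.3906 ≤ −1, so the Sun never sets (polar day) and H₀ = π.
Daylight = 2H₀/(2π) × 24.00 h = (3.1416/π) × 24.00 = 24.00 h.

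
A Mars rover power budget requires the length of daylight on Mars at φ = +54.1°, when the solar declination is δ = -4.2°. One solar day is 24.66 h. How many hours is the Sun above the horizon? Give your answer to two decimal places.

11.53 h

cos H₀ = −tan φ · tan δ = −tan(+54.1°) × tan(-4.200°) = 0.1014, so H₀ = 1.4692 rad = 84.18°.
Daylight = 2H₀/(2π) × 24.66 h = (1.4692/π) × 24.66 = 11.53 h.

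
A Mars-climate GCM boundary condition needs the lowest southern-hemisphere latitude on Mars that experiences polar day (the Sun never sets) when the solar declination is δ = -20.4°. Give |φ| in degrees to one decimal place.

Polar day requires cos H₀ = −tan φ tan δ ≤ −1, i.e. tan φ tan δ ≥ 1.
The boundary is |tan φ| · |tan δ| = 1, so |φ| = 90° − |δ| = 90° − 20.4° = 69.6° in the southern hemisphere.

|φ| = 69.6°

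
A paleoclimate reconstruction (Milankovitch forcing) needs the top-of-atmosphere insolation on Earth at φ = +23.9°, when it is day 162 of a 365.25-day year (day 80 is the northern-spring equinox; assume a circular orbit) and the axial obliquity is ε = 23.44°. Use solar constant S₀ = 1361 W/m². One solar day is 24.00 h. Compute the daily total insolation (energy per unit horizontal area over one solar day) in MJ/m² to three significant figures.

Solar longitude: λ_s = 360° × (162 − 80)/365.25 = 80.821°.
sin δ = sin 23.44° × sin 80.821° = 0.39270, so δ = +23.122°.
cos H₀ = −tan(+23.9°) tan(+23.122°) = -0.1892, H₀ = 1.7612 rad.
Bracket: H₀ sin φ sin δ + cos φ cos δ sin H₀ = 1.7612×0.40514×0.39270 + 0.91425×0.91967×0.98193 = 0.280204 + 0.825615 = 1.105819.
Q̄ = (S₀/π) × [bracket] = (1361/π) × 1.105819 = 479.06 W/m².
Daily total = Q̄ × 24.00 h × 3600 s/h = 479.06 × 24.00 × 3600 / 10⁶ = 41.39 MJ/m².

41.4 MJ/m²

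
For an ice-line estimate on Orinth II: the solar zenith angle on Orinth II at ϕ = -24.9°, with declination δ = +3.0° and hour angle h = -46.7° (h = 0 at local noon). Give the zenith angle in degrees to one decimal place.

cos θ_z = sin ϕ sin δ + cos ϕ cos δ cos h = -0.022035 + 0.621215 = 0.599180.
θ_z = arccos(0.599180) = 53.2°.

θ_z = 53.2°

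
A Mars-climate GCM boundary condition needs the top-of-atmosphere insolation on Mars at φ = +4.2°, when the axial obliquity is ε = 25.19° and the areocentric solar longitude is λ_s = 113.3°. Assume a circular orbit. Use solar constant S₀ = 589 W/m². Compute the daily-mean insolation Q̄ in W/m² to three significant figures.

sin δ = sin 25.19° × sin 113.3° = 0.39091, so δ = +23.011°.
cos H₀ = −tan(+4.2°) tan(+23.011°) = -0.0312, H₀ = 1.6020 rad.
Bracket: H₀ sin φ sin δ + cos φ cos δ sin H₀ = 1.6020×0.07324×0.39091 + 0.99731×0.92043×0.99951 = 0.045866 + 0.917504 = 0.963370.
Q̄ = (S₀/π) × [bracket] = (589/π) × 0.963370 = 180.6 W/m².

Q̄ ≈ 181 W/m²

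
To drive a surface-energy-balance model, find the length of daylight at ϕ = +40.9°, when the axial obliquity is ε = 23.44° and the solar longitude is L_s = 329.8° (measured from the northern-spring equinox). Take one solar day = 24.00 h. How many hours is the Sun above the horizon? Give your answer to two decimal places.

10.64 h

Solar declination: sin δ = sin ε · sin L_s = sin 23.44° × sin 329.8° = -0.20010, so δ = -11.543°.
cos h₀ = −tan ϕ · tan δ = −tan(+40.9°) × tan(-11.543°) = 0.1769, so h₀ = 1.3930 rad = 79.81°.
Daylight = 2h₀/(2π) × 24.00 h = (1.3930/π) × 24.00 = 10.64 h.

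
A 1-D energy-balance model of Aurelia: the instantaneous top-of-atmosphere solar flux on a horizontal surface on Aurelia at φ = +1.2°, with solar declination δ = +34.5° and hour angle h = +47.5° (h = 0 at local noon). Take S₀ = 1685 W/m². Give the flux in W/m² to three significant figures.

cos θ_z = sin φ sin δ + cos φ cos δ cos h = 0.011862 + 0.556649 = 0.568511.
Flux = S₀ · cos θ_z = 1685 × 0.568511 = 957.9 W/m².

958 W/m²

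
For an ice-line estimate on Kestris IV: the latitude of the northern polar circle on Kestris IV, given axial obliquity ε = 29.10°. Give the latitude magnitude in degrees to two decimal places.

60.90°

The polar circle is the lowest latitude that experiences at least one full rotation of continuous daylight at the northern-summer solstice; it lies at |ϕ| = 90° − ε = 90° − 29.10° = 60.90°.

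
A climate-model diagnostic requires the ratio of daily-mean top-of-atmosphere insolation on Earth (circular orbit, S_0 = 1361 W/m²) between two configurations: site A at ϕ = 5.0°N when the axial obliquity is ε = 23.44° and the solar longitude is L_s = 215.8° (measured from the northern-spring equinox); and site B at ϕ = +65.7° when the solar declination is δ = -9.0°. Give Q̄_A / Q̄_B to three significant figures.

— Configuration A (ϕ=+5.0°):
Solar declination: sin δ = sin ε · sin L_s = sin 23.44° × sin 215.8° = -0.23269, so δ = -13.455°.
cos h₀ = −tan(+5.0°) tan(-13.455°) = 0.0209, h₀ = 1.5499 rad.
Bracket: h₀ sin ϕ sin δ + cos ϕ cos δ sin h₀ = 1.5499×0.08716×-0.23269 + 0.99619×0.97255×0.99978 = -0.031434 + 0.968631 = 0.937197.
Q̄ = (S_0/π) × [bracket] = (1361/π) × 0.937197 = 406.01 W/m².
— Configuration B (ϕ=+65.7°):
cos h₀ = −tan(+65.7°) tan(-9.000°) = 0.3508, h₀ = 1.2124 rad.
Bracket: h₀ sin ϕ sin δ + cos ϕ cos δ sin h₀ = 1.2124×0.91140×-0.15643 + 0.41151×0.98769×0.93646 = -0.172852 + 0.380619 = 0.207767.
Q̄ = (S_0/π) × [bracket] = (1361/π) × 0.207767 = 90.009 W/m².
Ratio Q̄_A / Q̄_B = 406.01 / 90.009 = 4.511.

Q̄_A / Q̄_B ≈ 4.51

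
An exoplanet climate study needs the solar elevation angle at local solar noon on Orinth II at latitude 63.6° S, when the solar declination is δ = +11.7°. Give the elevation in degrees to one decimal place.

14.7°

At local noon the hour angle is zero, so the zenith angle equals |φ − δ| = |-63.6° − (+11.700°)| = 75.300°.
Elevation = 90° − 75.300° = 14.7°.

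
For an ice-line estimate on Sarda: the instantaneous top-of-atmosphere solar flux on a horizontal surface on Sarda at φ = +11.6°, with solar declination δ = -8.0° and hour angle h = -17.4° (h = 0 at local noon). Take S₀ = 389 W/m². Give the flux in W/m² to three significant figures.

cos θ_z = sin φ sin δ + cos φ cos δ cos h = -0.027985 + 0.925653 = 0.897668.
Flux = S₀ · cos θ_z = 389 × 0.897668 = 349.2 W/m².

349 W/m²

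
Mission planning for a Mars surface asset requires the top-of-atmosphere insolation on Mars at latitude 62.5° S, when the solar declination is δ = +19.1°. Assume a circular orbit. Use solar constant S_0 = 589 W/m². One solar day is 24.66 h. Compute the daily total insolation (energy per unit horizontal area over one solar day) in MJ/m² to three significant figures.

cos h₀ = −tan(-62.5°) tan(+19.100°) = 0.6652, h₀ = 0.8430 rad.
Bracket: h₀ sin ϕ sin δ + cos ϕ cos δ sin h₀ = 0.8430×-0.88701×0.32722 + 0.46175×0.94495×0.74667 = -0.244679 + 0.325795 = 0.081116.
Q̄ = (S_0/π) × [bracket] = (589/π) × 0.081116 = 15.208 W/m².
Daily total = Q̄ × 24.66 h × 3600 s/h = 15.208 × 24.66 × 3600 / 10⁶ = 1.350 MJ/m².

1.35 MJ/m²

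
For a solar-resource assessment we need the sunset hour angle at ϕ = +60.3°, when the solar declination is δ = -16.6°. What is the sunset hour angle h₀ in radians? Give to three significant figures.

h₀ = 1.02 rad

cos h₀ = −tan ϕ · tan δ = −tan(+60.3°) × tan(-16.600°) = 0.5226, so h₀ = 1.0208 rad = 58.49°.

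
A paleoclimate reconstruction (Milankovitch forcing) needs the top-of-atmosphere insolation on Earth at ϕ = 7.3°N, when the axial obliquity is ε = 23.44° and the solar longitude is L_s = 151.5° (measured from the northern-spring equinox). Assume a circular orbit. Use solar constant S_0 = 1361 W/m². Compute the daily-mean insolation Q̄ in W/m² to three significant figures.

Solar declination: sin δ = sin ε · sin L_s = sin 23.44° × sin 151.5° = 0.18981, so δ = +10.942°.
cos h₀ = −tan(+7.3°) tan(+10.942°) = -0.0248, h₀ = 1.5956 rad.
Bracket: h₀ sin ϕ sin δ + cos ϕ cos δ sin h₀ = 1.5956×0.12706×0.18981 + 0.99189×0.98182×0.99969 = 0.038481 + 0.973556 = 1.012037.
Q̄ = (S_0/π) × [bracket] = (1361/π) × 1.012037 = 438.4 W/m².

Q̄ ≈ 438 W/m²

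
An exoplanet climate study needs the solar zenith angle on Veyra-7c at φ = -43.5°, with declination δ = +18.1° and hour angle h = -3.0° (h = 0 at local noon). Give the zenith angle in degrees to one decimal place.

θ_z = 61.7°

cos θ_z = sin φ sin δ + cos φ cos δ cos h = -0.213856 + 0.688535 = 0.474679.
θ_z = arccos(0.474679) = 61.7°.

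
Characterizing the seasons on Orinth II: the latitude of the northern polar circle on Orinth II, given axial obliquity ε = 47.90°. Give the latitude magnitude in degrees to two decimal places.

42.10°

The polar circle is the lowest latitude that experiences at least one full rotation of continuous daylight at the northern-summer solstice; it lies at |φ| = 90° − ε = 90° − 47.90° = 42.10°.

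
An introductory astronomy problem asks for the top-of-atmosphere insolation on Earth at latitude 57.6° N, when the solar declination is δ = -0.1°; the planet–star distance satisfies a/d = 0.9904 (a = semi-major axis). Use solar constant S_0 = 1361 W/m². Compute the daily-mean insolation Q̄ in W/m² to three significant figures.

Q̄ ≈ 227 W/m²

cos h₀ = −tan(+57.6°) tan(-0.100°) = 0.0028, h₀ = 1.5680 rad.
Bracket: h₀ sin ϕ sin δ + cos ϕ cos δ sin h₀ = 1.5680×0.84433×-0.00175 + 0.53583×1.00000×1.00000 = -0.002317 + 0.535830 = 0.533513.
Inverse-square distance factor (a/d)² = 0.9904² = 0.980892.
Q̄ = (S_0/π) × 0.980892 × [bracket] = (1361/π) × 0.980892 × 0.533513 = 226.7 W/m².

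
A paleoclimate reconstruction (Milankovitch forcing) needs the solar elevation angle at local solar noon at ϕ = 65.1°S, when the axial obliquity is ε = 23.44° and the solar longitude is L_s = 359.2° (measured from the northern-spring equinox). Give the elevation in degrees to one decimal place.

25.2°

Solar declination: sin δ = sin ε · sin L_s = sin 23.44° × sin 359.2° = -0.00555, so δ = -0.318°.
At local noon the hour angle is zero, so the zenith angle equals |ϕ − δ| = |-65.1° − (-0.318°)| = 64.782°.
Elevation = 90° − 64.782° = 25.2°.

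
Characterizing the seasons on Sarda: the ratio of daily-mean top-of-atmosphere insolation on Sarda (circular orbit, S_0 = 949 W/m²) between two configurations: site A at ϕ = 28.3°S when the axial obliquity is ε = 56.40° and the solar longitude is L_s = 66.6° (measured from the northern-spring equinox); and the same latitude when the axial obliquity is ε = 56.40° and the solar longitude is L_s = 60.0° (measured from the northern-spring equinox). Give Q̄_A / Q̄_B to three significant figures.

— Configuration A (ϕ=-28.3°):
Solar declination: sin δ = sin ε · sin L_s = sin 56.40° × sin 66.6° = 0.76442, so δ = +49.855°.
cos h₀ = −tan(-28.3°) tan(+49.855°) = 0.6384, h₀ = 0.8784 rad.
Bracket: h₀ sin ϕ sin δ + cos ϕ cos δ sin h₀ = 0.8784×-0.47409×0.76442 + 0.88048×0.64472×0.76970 = -0.318336 + 0.436930 = 0.118594.
Q̄ = (S_0/π) × [bracket] = (949/π) × 0.118594 = 35.824 W/m².
— Configuration B (ϕ=-28.3°):
Solar declination: sin δ = sin ε · sin L_s = sin 56.40° × sin 60.0° = 0.72133, so δ = +46.164°.
cos h₀ = −tan(-28.3°) tan(+46.164°) = 0.5608, h₀ = 0.9755 rad.
Bracket: h₀ sin ϕ sin δ + cos ϕ cos δ sin h₀ = 0.9755×-0.47409×0.72133 + 0.88048×0.69259×0.82796 = -0.333597 + 0.504900 = 0.171303.
Q̄ = (S_0/π) × [bracket] = (949/π) × 0.171303 = 51.747 W/m².
Ratio Q̄_A / Q̄_B = 35.824 / 51.747 = 0.6923.

Q̄_A / Q̄_B ≈ 0.692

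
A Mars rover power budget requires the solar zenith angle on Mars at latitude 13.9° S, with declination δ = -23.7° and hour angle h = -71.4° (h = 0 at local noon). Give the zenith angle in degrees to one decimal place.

θ_z = 67.7°

cos θ_z = sin φ sin δ + cos φ cos δ cos h = 0.096559 + 0.283507 = 0.380066.
θ_z = arccos(0.380066) = 67.7°.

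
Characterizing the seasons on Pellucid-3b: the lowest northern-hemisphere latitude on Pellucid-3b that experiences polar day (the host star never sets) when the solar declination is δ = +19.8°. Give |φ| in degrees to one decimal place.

Polar day requires cos H₀ = −tan φ tan δ ≤ −1, i.e. tan φ tan δ ≥ 1.
The boundary is |tan φ| · |tan δ| = 1, so |φ| = 90° − |δ| = 90° − 19.8° = 70.2° in the northern hemisphere.

|φ| = 70.2°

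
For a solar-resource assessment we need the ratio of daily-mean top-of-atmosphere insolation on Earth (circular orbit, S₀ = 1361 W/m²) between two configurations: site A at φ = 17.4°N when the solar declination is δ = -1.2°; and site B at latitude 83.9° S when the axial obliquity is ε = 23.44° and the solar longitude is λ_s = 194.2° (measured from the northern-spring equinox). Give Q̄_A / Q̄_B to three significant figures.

Q̄_A / Q̄_B ≈ 3.07

— Configuration A (φ=+17.4°):
cos H₀ = −tan(+17.4°) tan(-1.200°) = 0.0066, H₀ = 1.5642 rad.
Bracket: H₀ sin φ sin δ + cos φ cos δ sin H₀ = 1.5642×0.29904×-0.02094 + 0.95424×0.99978×0.99998 = -0.009795 + 0.954011 = 0.944216.
Q̄ = (S₀/π) × [bracket] = (1361/π) × 0.944216 = 409.05 W/m².
— Configuration B (φ=-83.9°):
Solar declination: sin δ = sin ε · sin λ_s = sin 23.44° × sin 194.2° = -0.09758, so δ = -5.600°.
cos H₀ = −tan(-83.9°) tan(-5.600°) = -0.9175, H₀ = 2.7324 rad.
Bracket: H₀ sin φ sin δ + cos φ cos δ sin H₀ = 2.7324×-0.99434×-0.09758 + 0.10626×0.99523×0.39782 = 0.265118 + 0.042071 = 0.307189.
Q̄ = (S₀/π) × [bracket] = (1361/π) × 0.307189 = 133.08 W/m².
Ratio Q̄_A / Q̄_B = 409.05 / 133.08 = 3.074.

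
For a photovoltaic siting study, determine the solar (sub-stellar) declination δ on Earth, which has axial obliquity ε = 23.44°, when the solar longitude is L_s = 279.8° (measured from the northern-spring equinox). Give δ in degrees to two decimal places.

δ = -23.08°

sin δ = sin ε · sin L_s = sin 23.44° × sin 279.8° = -0.391984.
δ = arcsin(-0.391984) = -23.08°.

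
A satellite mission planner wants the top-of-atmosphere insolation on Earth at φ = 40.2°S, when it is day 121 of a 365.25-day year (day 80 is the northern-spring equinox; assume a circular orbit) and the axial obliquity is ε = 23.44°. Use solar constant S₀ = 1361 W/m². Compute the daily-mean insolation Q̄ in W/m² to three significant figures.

Q̄ ≈ 215 W/m²

Solar longitude: λ_s = 360° × (121 − 80)/365.25 = 40.411°.
sin δ = sin 23.44° × sin 40.411° = 0.25787, so δ = +14.944°.
cos H₀ = −tan(-40.2°) tan(+14.944°) = 0.2255, H₀ = 1.3433 rad.
Bracket: H₀ sin φ sin δ + cos φ cos δ sin H₀ = 1.3433×-0.64546×0.25787 + 0.76380×0.96618×0.97423 = -0.223585 + 0.718951 = 0.495366.
Q̄ = (S₀/π) × [bracket] = (1361/π) × 0.495366 = 214.6 W/m².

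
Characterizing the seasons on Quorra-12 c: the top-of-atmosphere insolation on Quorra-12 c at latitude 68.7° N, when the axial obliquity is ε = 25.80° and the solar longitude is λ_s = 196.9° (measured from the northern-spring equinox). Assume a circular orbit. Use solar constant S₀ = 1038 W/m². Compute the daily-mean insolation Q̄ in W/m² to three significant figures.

Solar declination: sin δ = sin ε · sin λ_s = sin 25.80° × sin 196.9° = -0.12652, so δ = -7.269°.
cos H₀ = −tan(+68.7°) tan(-7.269°) = 0.3271, H₀ = 1.2375 rad.
Bracket: H₀ sin φ sin δ + cos φ cos δ sin H₀ = 1.2375×0.93169×-0.12652 + 0.36325×0.99196×0.94497 = -0.145873 + 0.340501 = 0.194628.
Q̄ = (S₀/π) × [bracket] = (1038/π) × 0.194628 = 64.31 W/m².

Q̄ ≈ 64.3 W/m²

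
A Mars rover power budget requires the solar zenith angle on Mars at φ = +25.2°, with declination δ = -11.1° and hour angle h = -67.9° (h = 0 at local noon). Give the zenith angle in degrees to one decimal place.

cos θ_z = sin φ sin δ + cos φ cos δ cos h = -0.081972 + 0.334050 = 0.252078.
θ_z = arccos(0.252078) = 75.4°.

θ_z = 75.4°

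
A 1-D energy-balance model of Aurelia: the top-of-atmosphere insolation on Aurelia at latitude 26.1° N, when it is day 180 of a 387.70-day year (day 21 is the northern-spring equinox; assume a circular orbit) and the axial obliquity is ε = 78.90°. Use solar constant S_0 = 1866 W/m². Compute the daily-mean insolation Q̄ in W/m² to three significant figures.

Q̄ ≈ 690 W/m²

Solar longitude: L_s = 360° × (180 − 21)/387.70 = 147.640°.
sin δ = sin 78.90° × sin 147.640° = 0.52523, so δ = +31.683°.
cos h₀ = −tan(+26.1°) tan(+31.683°) = -0.3024, h₀ = 1.8780 rad.
Bracket: h₀ sin ϕ sin δ + cos ϕ cos δ sin h₀ = 1.8780×0.43994×0.52523 + 0.89803×0.85096×0.95319 = 0.433949 + 0.728416 = 1.162365.
Q̄ = (S_0/π) × [bracket] = (1866/π) × 1.162365 = 690.4 W/m².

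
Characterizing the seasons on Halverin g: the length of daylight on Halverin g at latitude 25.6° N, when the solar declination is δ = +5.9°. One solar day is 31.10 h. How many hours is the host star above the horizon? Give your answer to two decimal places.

16.04 h

cos H₀ = −tan φ · tan δ = −tan(+25.6°) × tan(+5.900°) = -0.0495, so H₀ = 1.6203 rad = 92.84°.
Daylight = 2H₀/(2π) × 31.10 h = (1.6203/π) × 31.10 = 16.04 h.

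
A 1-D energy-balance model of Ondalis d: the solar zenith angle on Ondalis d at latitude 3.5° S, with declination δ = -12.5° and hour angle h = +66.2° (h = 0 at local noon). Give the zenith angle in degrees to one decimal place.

cos θ_z = sin φ sin δ + cos φ cos δ cos h = 0.013213 + 0.393245 = 0.406458.
θ_z = arccos(0.406458) = 66.0°.

θ_z = 66.0°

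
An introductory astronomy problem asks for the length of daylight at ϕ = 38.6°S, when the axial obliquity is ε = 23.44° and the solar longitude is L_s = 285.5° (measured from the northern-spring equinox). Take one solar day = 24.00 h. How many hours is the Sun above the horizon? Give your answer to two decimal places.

Solar declination: sin δ = sin ε · sin L_s = sin 23.44° × sin 285.5° = -0.38332, so δ = -22.540°.
cos h₀ = −tan ϕ · tan δ = −tan(-38.6°) × tan(-22.540°) = -0.3313, so h₀ = 1.9085 rad = 109.35°.
Daylight = 2h₀/(2π) × 24.00 h = (1.9085/π) × 24.00 = 14.58 h.

14.58 h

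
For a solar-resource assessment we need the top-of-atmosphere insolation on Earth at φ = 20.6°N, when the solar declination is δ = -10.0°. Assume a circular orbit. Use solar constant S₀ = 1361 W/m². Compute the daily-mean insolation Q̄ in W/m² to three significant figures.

Q̄ ≈ 359 W/m²

cos H₀ = −tan(+20.6°) tan(-10.000°) = 0.0663, H₀ = 1.5045 rad.
Bracket: H₀ sin φ sin δ + cos φ cos δ sin H₀ = 1.5045×0.35184×-0.17365 + 0.93606×0.98481×0.99780 = -0.091920 + 0.919813 = 0.827893.
Q̄ = (S₀/π) × [bracket] = (1361/π) × 0.827893 = 358.7 W/m².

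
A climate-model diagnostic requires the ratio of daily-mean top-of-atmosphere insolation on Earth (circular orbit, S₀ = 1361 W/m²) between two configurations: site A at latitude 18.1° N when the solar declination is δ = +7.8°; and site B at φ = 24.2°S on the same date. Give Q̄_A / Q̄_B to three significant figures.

Q̄_A / Q̄_B ≈ 1.23

— Configuration A (φ=+18.1°):
cos H₀ = −tan(+18.1°) tan(+7.800°) = -0.0448, H₀ = 1.6156 rad.
Bracket: H₀ sin φ sin δ + cos φ cos δ sin H₀ = 1.6156×0.31068×0.13572 + 0.95052×0.99075×0.99900 = 0.068123 + 0.940786 = 1.008909.
Q̄ = (S₀/π) × [bracket] = (1361/π) × 1.008909 = 437.08 W/m².
— Configuration B (φ=-24.2°):
cos H₀ = −tan(-24.2°) tan(+7.800°) = 0.0616, H₀ = 1.5092 rad.
Bracket: H₀ sin φ sin δ + cos φ cos δ sin H₀ = 1.5092×-0.40992×0.13572 + 0.91212×0.99075×0.99810 = -0.083963 + 0.901966 = 0.818003.
Q̄ = (S₀/π) × [bracket] = (1361/π) × 0.818003 = 354.38 W/m².
Ratio Q̄_A / Q̄_B = 437.08 / 354.38 = 1.233.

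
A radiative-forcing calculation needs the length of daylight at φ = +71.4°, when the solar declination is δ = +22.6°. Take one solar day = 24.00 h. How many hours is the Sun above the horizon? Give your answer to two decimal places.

Sunrise equation: cos H₀ = −tan φ · tan δ = -1.2369 ≤ −1, so the Sun never sets (polar day) and H₀ = π.
Daylight = 2H₀/(2π) × 24.00 h = (3.1416/π) × 24.00 = 24.00 h.

24.00 h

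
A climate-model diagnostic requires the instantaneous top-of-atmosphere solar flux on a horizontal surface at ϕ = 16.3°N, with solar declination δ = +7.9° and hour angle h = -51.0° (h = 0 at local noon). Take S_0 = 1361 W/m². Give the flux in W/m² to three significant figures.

cos θ_z = sin ϕ sin δ + cos ϕ cos δ cos h = 0.038576 + 0.598293 = 0.636869.
Flux = S_0 · cos θ_z = 1361 × 0.636869 = 866.8 W/m².

867 W/m²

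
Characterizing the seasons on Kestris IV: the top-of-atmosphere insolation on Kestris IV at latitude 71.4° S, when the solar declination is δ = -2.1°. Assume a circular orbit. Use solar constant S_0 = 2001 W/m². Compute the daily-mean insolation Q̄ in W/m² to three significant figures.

Q̄ ≈ 239 W/m²

cos h₀ = −tan(-71.4°) tan(-2.100°) = -0.1090, h₀ = 1.6800 rad.
Bracket: h₀ sin ϕ sin δ + cos ϕ cos δ sin h₀ = 1.6800×-0.94777×-0.03664 + 0.31896×0.99933×0.99405 = 0.058340 + 0.316850 = 0.375190.
Q̄ = (S_0/π) × [bracket] = (2001/π) × 0.375190 = 239.0 W/m².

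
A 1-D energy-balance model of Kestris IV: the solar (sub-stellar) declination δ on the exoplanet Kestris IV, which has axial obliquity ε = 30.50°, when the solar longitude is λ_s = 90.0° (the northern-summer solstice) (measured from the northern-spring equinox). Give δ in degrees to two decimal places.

sin δ = sin ε · sin λ_s = sin 30.50° × sin 90.0° = 0.507538.
δ = arcsin(0.507538) = +30.50°.

δ = +30.50°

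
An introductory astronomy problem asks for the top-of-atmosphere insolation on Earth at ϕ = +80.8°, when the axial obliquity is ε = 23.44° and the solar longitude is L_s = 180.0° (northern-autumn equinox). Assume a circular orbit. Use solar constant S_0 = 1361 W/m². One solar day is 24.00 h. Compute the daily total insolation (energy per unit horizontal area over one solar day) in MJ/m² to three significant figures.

Solar declination: sin δ = sin ε · sin L_s = sin 23.44° × sin 180.0° = 0.00000, so δ = +0.000°.
cos h₀ = −tan(+80.8°) tan(+0.000°) = -0.0000, h₀ = 1.5708 rad.
Bracket: h₀ sin ϕ sin δ + cos ϕ cos δ sin h₀ = 1.5708×0.98714×0.00000 + 0.15988×1.00000×1.00000 = 0.000000 + 0.159880 = 0.159880.
Q̄ = (S_0/π) × [bracket] = (1361/π) × 0.159880 = 69.263 W/m².
Daily total = Q̄ × 24.00 h × 3600 s/h = 69.263 × 24.00 × 3600 / 10⁶ = 5.984 MJ/m².

5.98 MJ/m²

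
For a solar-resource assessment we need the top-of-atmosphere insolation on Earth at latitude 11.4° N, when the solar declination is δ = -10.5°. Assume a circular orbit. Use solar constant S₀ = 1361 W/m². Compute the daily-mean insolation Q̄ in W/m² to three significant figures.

Q̄ ≈ 393 W/m²

cos H₀ = −tan(+11.4°) tan(-10.500°) = 0.0374, H₀ = 1.5334 rad.
Bracket: H₀ sin φ sin δ + cos φ cos δ sin H₀ = 1.5334×0.19766×-0.18224 + 0.98027×0.98325×0.99930 = -0.055235 + 0.963176 = 0.907941.
Q̄ = (S₀/π) × [bracket] = (1361/π) × 0.907941 = 393.3 W/m².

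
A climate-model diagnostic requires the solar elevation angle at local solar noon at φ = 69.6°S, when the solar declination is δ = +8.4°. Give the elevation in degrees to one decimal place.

12.0°

At local noon the hour angle is zero, so the zenith angle equals |φ − δ| = |-69.6° − (+8.400°)| = 78.000°.
Elevation = 90° − 78.000° = 12.0°.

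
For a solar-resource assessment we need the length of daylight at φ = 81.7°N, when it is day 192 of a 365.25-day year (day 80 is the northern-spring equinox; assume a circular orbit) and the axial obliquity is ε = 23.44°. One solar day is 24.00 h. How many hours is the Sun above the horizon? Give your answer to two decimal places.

24.00 h

Solar longitude: λ_s = 360° × (192 − 80)/365.25 = 110.390°.
sin δ = sin 23.44° × sin 110.390° = 0.37286, so δ = +21.892°.
Sunrise equation: cos H₀ = −tan φ · tan δ = -2.7545 ≤ −1, so the Sun never sets (polar day) and H₀ = π.
Daylight = 2H₀/(2π) × 24.00 h = (3.1416/π) × 24.00 = 24.00 h.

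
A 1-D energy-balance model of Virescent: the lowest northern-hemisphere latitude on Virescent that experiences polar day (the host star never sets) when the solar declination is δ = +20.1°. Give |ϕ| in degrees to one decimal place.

|ϕ| = 69.9°

Polar day requires cos h₀ = −tan ϕ tan δ ≤ −1, i.e. tan ϕ tan δ ≥ 1.
The boundary is |tan ϕ| · |tan δ| = 1, so |ϕ| = 90° − |δ| = 90° − 20.1° = 69.9° in the northern hemisphere.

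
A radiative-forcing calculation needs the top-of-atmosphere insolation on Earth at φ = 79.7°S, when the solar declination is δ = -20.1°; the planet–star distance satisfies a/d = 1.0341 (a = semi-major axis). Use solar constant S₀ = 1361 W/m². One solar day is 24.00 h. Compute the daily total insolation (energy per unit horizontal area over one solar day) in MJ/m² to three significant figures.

cos H₀ = −tan(-79.7°) tan(-20.100°) = -2.0137 ≤ −1 ⇒ polar day, H₀ = π.
Bracket: H₀ sin φ sin δ + cos φ cos δ sin H₀ = 3.1416×-0.98389×-0.34366 + 0.17880×0.93909×0.00000 = 1.062249 + 0.000000 = 1.062249.
Inverse-square distance factor (a/d)² = 1.0341² = 1.069363.
Q̄ = (S₀/π) × 1.069363 × [bracket] = (1361/π) × 1.069363 × 1.062249 = 492.11 W/m².
Daily total = Q̄ × 24.00 h × 3600 s/h = 492.11 × 24.00 × 3600 / 10⁶ = 42.52 MJ/m².

42.5 MJ/m²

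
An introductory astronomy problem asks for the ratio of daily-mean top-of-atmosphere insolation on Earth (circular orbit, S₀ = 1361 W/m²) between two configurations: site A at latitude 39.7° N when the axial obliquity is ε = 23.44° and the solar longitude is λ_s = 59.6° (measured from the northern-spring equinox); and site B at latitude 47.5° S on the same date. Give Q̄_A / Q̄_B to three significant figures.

Q̄_A / Q̄_B ≈ 3.82

— Configuration A (φ=+39.7°):
Solar declination: sin δ = sin ε · sin λ_s = sin 23.44° × sin 59.6° = 0.34310, so δ = +20.066°.
cos H₀ = −tan(+39.7°) tan(+20.066°) = -0.3033, H₀ = 1.8789 rad.
Bracket: H₀ sin φ sin δ + cos φ cos δ sin H₀ = 1.8789×0.63877×0.34310 + 0.76940×0.93930×0.95291 = 0.411783 + 0.688666 = 1.100449.
Q̄ = (S₀/π) × [bracket] = (1361/π) × 1.100449 = 476.74 W/m².
— Configuration B (φ=-47.5°):
cos H₀ = −tan(-47.5°) tan(+20.066°) = 0.3986, H₀ = 1.1608 rad.
Bracket: H₀ sin φ sin δ + cos φ cos δ sin H₀ = 1.1608×-0.73728×0.34310 + 0.67559×0.93930×0.91712 = -0.293637 + 0.581988 = 0.288351.
Q̄ = (S₀/π) × [bracket] = (1361/π) × 0.288351 = 124.92 W/m².
Ratio Q̄_A / Q̄_B = 476.74 / 124.92 = 3.816.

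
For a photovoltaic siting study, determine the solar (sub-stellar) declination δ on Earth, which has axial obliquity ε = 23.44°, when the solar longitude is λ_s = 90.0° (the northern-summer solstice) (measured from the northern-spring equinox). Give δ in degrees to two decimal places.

δ = +23.44°

sin δ = sin ε · sin λ_s = sin 23.44° × sin 90.0° = 0.397789.
δ = arcsin(0.397789) = +23.44°.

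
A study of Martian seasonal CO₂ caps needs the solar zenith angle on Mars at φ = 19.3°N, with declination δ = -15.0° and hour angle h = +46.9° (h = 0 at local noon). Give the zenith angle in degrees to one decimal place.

θ_z = 57.5°

cos θ_z = sin φ sin δ + cos φ cos δ cos h = -0.085543 + 0.622901 = 0.537358.
θ_z = arccos(0.537358) = 57.5°.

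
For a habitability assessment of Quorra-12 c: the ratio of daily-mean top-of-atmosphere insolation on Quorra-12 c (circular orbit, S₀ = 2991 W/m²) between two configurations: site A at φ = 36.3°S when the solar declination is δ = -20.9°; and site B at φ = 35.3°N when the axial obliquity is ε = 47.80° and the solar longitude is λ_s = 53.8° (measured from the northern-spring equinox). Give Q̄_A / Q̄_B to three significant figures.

— Configuration A (φ=-36.3°):
cos H₀ = −tan(-36.3°) tan(-20.900°) = -0.2805, H₀ = 1.8551 rad.
Bracket: H₀ sin φ sin δ + cos φ cos δ sin H₀ = 1.8551×-0.59201×-0.35674 + 0.80593×0.93420×0.95985 = 0.391785 + 0.722671 = 1.114456.
Q̄ = (S₀/π) × [bracket] = (2991/π) × 1.114456 = 1061.0 W/m².
— Configuration B (φ=+35.3°):
Solar declination: sin δ = sin ε · sin λ_s = sin 47.80° × sin 53.8° = 0.59780, so δ = +36.712°.
cos H₀ = −tan(+35.3°) tan(+36.712°) = -0.5280, H₀ = 2.1270 rad.
Bracket: H₀ sin φ sin δ + cos φ cos δ sin H₀ = 2.1270×0.57786×0.59780 + 0.81614×0.80165×0.84925 = 0.734761 + 0.555629 = 1.290390.
Q̄ = (S₀/π) × [bracket] = (2991/π) × 1.290390 = 1228.5 W/m².
Ratio Q̄_A / Q̄_B = 1061.0 / 1228.5 = 0.8637.

Q̄_A / Q̄_B ≈ 0.864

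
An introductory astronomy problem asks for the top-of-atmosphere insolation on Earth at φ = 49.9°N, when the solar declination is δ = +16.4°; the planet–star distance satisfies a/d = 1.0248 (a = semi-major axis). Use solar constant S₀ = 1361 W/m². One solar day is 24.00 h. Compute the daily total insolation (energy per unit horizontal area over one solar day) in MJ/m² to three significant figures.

cos H₀ = −tan(+49.9°) tan(+16.400°) = -0.3495, H₀ = 1.9278 rad.
Bracket: H₀ sin φ sin δ + cos φ cos δ sin H₀ = 1.9278×0.76492×0.28234 + 0.64412×0.95931×0.93693 = 0.416342 + 0.578939 = 0.995281.
Inverse-square distance factor (a/d)² = 1.0248² = 1.050215.
Q̄ = (S₀/π) × 1.050215 × [bracket] = (1361/π) × 1.050215 × 0.995281 = 452.83 W/m².
Daily total = Q̄ × 24.00 h × 3600 s/h = 452.83 × 24.00 × 3600 / 10⁶ = 39.12 MJ/m².

39.1 MJ/m²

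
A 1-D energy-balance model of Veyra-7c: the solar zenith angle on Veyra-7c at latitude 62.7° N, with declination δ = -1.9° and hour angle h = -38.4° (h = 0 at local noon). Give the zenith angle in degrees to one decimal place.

cos θ_z = sin φ sin δ + cos φ cos δ cos h = -0.029462 + 0.359243 = 0.329781.
θ_z = arccos(0.329781) = 70.7°.

θ_z = 70.7°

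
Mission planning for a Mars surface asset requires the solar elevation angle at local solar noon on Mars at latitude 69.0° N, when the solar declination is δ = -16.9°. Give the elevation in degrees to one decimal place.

At local noon the hour angle is zero, so the zenith angle equals |φ − δ| = |+69.0° − (-16.900°)| = 85.900°.
Elevation = 90° − 85.900° = 4.1°.

4.1°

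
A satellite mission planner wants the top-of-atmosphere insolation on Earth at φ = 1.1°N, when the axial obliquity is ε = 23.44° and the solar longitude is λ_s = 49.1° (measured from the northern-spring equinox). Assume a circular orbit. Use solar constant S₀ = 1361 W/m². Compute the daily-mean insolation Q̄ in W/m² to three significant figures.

Q̄ ≈ 417 W/m²

Solar declination: sin δ = sin ε · sin λ_s = sin 23.44° × sin 49.1° = 0.30067, so δ = +17.498°.
cos H₀ = −tan(+1.1°) tan(+17.498°) = -0.0061, H₀ = 1.5768 rad.
Bracket: H₀ sin φ sin δ + cos φ cos δ sin H₀ = 1.5768×0.01920×0.30067 + 0.99982×0.95373×0.99998 = 0.009103 + 0.953539 = 0.962642.
Q̄ = (S₀/π) × [bracket] = (1361/π) × 0.962642 = 417.0 W/m².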